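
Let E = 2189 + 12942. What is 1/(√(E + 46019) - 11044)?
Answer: -5522/60954393 - 5*√2446/121908786 ≈ -9.2621e-5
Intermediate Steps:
E = 15131
1/(√(E + 46019) - 11044) = 1/(√(15131 + 46019) - 11044) = 1/(√61150 - 11044) = 1/(5*√2446 - 11044) = 1/(-11044 + 5*√2446)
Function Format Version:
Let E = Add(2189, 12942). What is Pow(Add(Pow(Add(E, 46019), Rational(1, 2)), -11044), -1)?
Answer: Add(Rational(-5522, 60954393), Mul(Rational(-5, 121908786), Pow(2446, Rational(1, 2)))) ≈ -9.2621e-5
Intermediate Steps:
E = 15131
Pow(Add(Pow(Add(E, 46019), Rational(1, 2)), -11044), -1) = Pow(Add(Pow(Add(15131, 46019), Rational(1, 2)), -11044), -1) = Pow(Add(Pow(61150, Rational(1, 2)), -11044), -1) = Pow(Add(Mul(5, Pow(2446, Rational(1, 2))), -11044), -1) = Pow(Add(-11044, Mul(5, Pow(2446, Rational(1, 2)))), -1)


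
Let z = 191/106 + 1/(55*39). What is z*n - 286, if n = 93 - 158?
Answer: -1410229/3498 ≈ -403.15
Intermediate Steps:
n = -65
z = 409801/227370 (z = 191*(1/106) + (1/55)*(1/39) = 191/106 + 1/2145 = 409801/227370 ≈ 1.8024)
z*n - 286 = (409801/227370)*(-65) - 286 = -409801/3498 - 286 = -1410229/3498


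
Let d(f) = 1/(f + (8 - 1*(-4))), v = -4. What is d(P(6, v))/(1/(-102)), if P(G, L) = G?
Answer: -17/3 ≈ -5.6667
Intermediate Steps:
d(f) = 1/(12 + f) (d(f) = 1/(f + (8 + 4)) = 1/(f + 12) = 1/(12 + f))
d(P(6, v))/(1/(-102)) = 1/((12 + 6)*(1/(-102))) = 1/(18*(-1/102)) = (1/18)*(-102) = -17/3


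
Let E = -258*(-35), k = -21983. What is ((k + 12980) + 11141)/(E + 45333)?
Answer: 2138/54363 ≈ 0.039328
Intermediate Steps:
E = 9030
((k + 12980) + 11141)/(E + 45333) = ((-21983 + 12980) + 11141)/(9030 + 45333) = (-9003 + 11141)/54363 = 2138*(1/54363) = 2138/54363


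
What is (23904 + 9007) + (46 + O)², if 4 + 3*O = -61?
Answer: 301528/9 ≈ 33503.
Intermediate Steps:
O = -65/3 (O = -4/3 + (⅓)*(-61) = -4/3 - 61/3 = -65/3 ≈ -21.667)
(23904 + 9007) + (46 + O)² = (23904 + 9007) + (46 - 65/3)² = 32911 + (73/3)² = 32911 + 5329/9 = 301528/9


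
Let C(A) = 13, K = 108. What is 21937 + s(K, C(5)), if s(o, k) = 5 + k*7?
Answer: 22033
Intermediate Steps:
s(o, k) = 5 + 7*k
21937 + s(K, C(5)) = 21937 + (5 + 7*13) = 21937 + (5 + 91) = 21937 + 96 = 22033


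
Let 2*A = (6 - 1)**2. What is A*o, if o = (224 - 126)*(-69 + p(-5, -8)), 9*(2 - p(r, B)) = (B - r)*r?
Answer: -252350/3 ≈ -84117.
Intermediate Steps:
p(r, B) = 2 - r*(B - r)/9 (p(r, B) = 2 - (B - r)*r/9 = 2 - r*(B - r)/9)
o = -20188/3 (o = (224 - 126)*(-69 + (2 + (1/9)*(-5)**2 - 1/9*(-8)*(-5))) = 98*(-69 + (2 + (1/9)*25 - 40/9)) = 98*(-69 + (2 + 25/9 - 40/9)) = 98*(-69 + 1/3) = 98*(-206/3) = -20188/3 ≈ -6729.3)
A = 25/2 (A = (6 - 1)**2/2 = (1/2)*5**2 = (1/2)*25 = 25/2 ≈ 12.500)
A*o = (25/2)*(-20188/3) = -252350/3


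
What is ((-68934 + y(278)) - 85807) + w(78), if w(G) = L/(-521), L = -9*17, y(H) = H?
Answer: -80475070/521 ≈ -1.5446e+5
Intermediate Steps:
L = -153
w(G) = 153/521 (w(G) = -153/(-521) = -153*(-1/521) = 153/521)
((-68934 + y(278)) - 85807) + w(78) = ((-68934 + 278) - 85807) + 153/521 = (-68656 - 85807) + 153/521 = -154463 + 153/521 = -80475070/521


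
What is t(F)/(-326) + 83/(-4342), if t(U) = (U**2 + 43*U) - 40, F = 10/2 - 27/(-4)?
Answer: -21173127/11323936 ≈ -1.8698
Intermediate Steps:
F = 47/4 (F = 10*(1/2) - 27*(-1/4) = 5 + 27/4 = 47/4 ≈ 11.750)
t(U) = -40 + U**2 + 43*U
t(F)/(-326) + 83/(-4342) = (-40 + (47/4)**2 + 43*(47/4))/(-326) + 83/(-4342) = (-40 + 2209/16 + 2021/4)*(-1/326) + 83*(-1/4342) = (9653/16)*(-1/326) - 83/4342 = -9653/5216 - 83/4342 = -21173127/11323936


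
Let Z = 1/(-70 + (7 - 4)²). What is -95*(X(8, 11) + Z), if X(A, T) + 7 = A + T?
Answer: -69445/61 ≈ -1138.4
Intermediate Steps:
X(A, T) = -7 + A + T (X(A, T) = -7 + (A + T) = -7 + A + T)
Z = -1/61 (Z = 1/(-70 + 3²) = 1/(-70 + 9) = 1/(-61) = -1/61 ≈ -0.016393)
-95*(X(8, 11) + Z) = -95*((-7 + 8 + 11) - 1/61) = -95*(12 - 1/61) = -95*731/61 = -69445/61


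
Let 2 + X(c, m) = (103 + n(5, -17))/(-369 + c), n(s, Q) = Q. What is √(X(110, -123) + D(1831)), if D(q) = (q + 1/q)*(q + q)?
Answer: 4*√28111641663/259 ≈ 2589.4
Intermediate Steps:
X(c, m) = -2 + 86/(-369 + c) (X(c, m) = -2 + (103 - 17)/(-369 + c) = -2 + 86/(-369 + c))
D(q) = 2*q*(q + 1/q) (D(q) = (q + 1/q)*(2*q) = 2*q*(q + 1/q))
√(X(110, -123) + D(1831)) = √(2*(412 - 1*110)/(-369 + 110) + (2 + 2*1831²)) = √(2*(412 - 110)/(-259) + (2 + 2*3352561)) = √(2*(-1/259)*302 + (2 + 6705122)) = √(-604/259 + 6705124) = √(1736626512/259) = 4*√28111641663/259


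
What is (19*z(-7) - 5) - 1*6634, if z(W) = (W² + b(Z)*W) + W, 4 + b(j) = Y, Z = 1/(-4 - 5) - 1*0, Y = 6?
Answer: -6107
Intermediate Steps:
Z = -⅑ (Z = 1/(-9) + 0 = -⅑ + 0 = -⅑ ≈ -0.11111)
b(j) = 2 (b(j) = -4 + 6 = 2)
z(W) = W² + 3*W (z(W) = (W² + 2*W) + W = W² + 3*W)
(19*z(-7) - 5) - 1*6634 = (19*(-7*(3 - 7)) - 5) - 1*6634 = (19*(-7*(-4)) - 5) - 6634 = (19*28 - 5) - 6634 = (532 - 5) - 6634 = 527 - 6634 = -6107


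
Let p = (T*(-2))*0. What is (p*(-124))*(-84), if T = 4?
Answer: 0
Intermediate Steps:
p = 0 (p = (4*(-2))*0 = -8*0 = 0)
(p*(-124))*(-84) = (0*(-124))*(-84) = 0*(-84) = 0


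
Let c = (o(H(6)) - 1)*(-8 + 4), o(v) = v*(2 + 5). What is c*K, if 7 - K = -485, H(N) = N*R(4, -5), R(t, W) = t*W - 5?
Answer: 2068368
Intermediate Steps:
R(t, W) = -5 + W*t (R(t, W) = W*t - 5 = -5 + W*t)
H(N) = -25*N (H(N) = N*(-5 - 5*4) = N*(-5 - 20) = N*(-25) = -25*N)
K = 492 (K = 7 - 1*(-485) = 7 + 485 = 492)
o(v) = 7*v (o(v) = v*7 = 7*v)
c = 4204 (c = (7*(-25*6) - 1)*(-8 + 4) = (7*(-150) - 1)*(-4) = (-1050 - 1)*(-4) = -1051*(-4) = 4204)
c*K = 4204*492 = 2068368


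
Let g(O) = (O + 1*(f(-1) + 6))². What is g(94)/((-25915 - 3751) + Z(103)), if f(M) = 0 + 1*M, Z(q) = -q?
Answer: -3267/9923 ≈ -0.32924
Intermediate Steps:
f(M) = M (f(M) = 0 + M = M)
g(O) = (5 + O)² (g(O) = (O + 1*(-1 + 6))² = (O + 1*5)² = (O + 5)² = (5 + O)²)
g(94)/((-25915 - 3751) + Z(103)) = (5 + 94)²/((-25915 - 3751) - 1*103) = 99²/(-29666 - 103) = 9801/(-29769) = 9801*(-1/29769) = -3267/9923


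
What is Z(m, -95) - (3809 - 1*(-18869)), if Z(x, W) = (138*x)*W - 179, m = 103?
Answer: -1373187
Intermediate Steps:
Z(x, W) = -179 + 138*W*x (Z(x, W) = 138*W*x - 179 = -179 + 138*W*x)
Z(m, -95) - (3809 - 1*(-18869)) = (-179 + 138*(-95)*103) - (3809 - 1*(-18869)) = (-179 - 1350330) - (3809 + 18869) = -1350509 - 1*22678 = -1350509 - 22678 = -1373187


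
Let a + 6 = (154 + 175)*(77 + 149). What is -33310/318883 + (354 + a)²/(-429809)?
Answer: -1779505439923722/137058783347 ≈ -12984.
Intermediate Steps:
a = 74348 (a = -6 + (154 + 175)*(77 + 149) = -6 + 329*226 = -6 + 74354 = 74348)
-33310/318883 + (354 + a)²/(-429809) = -33310/318883 + (354 + 74348)²/(-429809) = -33310*1/318883 + 74702²*(-1/429809) = -33310/318883 + 5580388804*(-1/429809) = -33310/318883 - 5580388804/429809 = -1779505439923722/137058783347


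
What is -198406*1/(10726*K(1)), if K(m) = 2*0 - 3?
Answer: 99203/16089 ≈ 6.1659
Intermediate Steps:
K(m) = -3 (K(m) = 0 - 3 = -3)
-198406*1/(10726*K(1)) = -198406/(10726*(-3)) = -198406/(-32178) = -198406*(-1/32178) = 99203/16089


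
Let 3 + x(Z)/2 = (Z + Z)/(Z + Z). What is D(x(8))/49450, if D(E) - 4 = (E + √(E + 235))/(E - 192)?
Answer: 197/2423050 - √231/9692200 ≈ 7.9734e-5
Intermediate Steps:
x(Z) = -4 (x(Z) = -6 + 2*((Z + Z)/(Z + Z)) = -6 + 2*((2*Z)/((2*Z))) = -6 + 2*((2*Z)*(1/(2*Z))) = -6 + 2*1 = -6 + 2 = -4)
D(E) = 4 + (E + √(235 + E))/(-192 + E) (D(E) = 4 + (E + √(E + 235))/(E - 192) = 4 + (E + √(235 + E))/(-192 + E))
D(x(8))/49450 = ((-768 + √(235 - 4) + 5*(-4))/(-192 - 4))/49450 = ((-768 + √231 - 20)/(-196))*(1/49450) = -(-788 + √231)/196*(1/49450) = (197/49 - √231/196)*(1/49450) = 197/2423050 - √231/9692200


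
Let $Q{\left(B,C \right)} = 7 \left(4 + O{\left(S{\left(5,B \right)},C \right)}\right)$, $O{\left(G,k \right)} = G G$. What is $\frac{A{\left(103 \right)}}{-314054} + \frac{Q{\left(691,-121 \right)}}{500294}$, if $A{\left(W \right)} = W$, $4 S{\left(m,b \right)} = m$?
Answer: $- \frac{314414435}{1256954655008} \approx -0.00025014$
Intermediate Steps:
$S{\left(m,b \right)} = \frac{m}{4}$
$O{\left(G,k \right)} = G^{2}$
$Q{\left(B,C \right)} = \frac{623}{16}$ ($Q{\left(B,C \right)} = 7 \left(4 + \left(\frac{1}{4} \cdot 5\right)^{2}\right) = 7 \left(4 + \left(\frac{5}{4}\right)^{2}\right) = 7 \left(4 + \frac{25}{16}\right) = 7 \cdot \frac{89}{16} = \frac{623}{16}$)
$\frac{A{\left(103 \right)}}{-314054} + \frac{Q{\left(691,-121 \right)}}{500294} = \frac{103}{-314054} + \frac{623}{16 \cdot 500294} = 103 \left(- \frac{1}{314054}\right) + \frac{623}{16} \cdot \frac{1}{500294} = - \frac{103}{314054} + \frac{623}{8004704} = - \frac{314414435}{1256954655008}$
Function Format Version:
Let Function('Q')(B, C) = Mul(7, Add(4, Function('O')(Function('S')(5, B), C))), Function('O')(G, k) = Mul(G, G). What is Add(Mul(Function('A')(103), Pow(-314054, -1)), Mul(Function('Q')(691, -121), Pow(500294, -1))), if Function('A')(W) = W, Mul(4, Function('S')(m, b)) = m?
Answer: Rational(-314414435, 1256954655008) ≈ -0.00025014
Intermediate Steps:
Function('S')(m, b) = Mul(Rational(1, 4), m)
Function('O')(G, k) = Pow(G, 2)
Function('Q')(B, C) = Rational(623, 16) (Function('Q')(B, C) = Mul(7, Add(4, Pow(Mul(Rational(1, 4), 5), 2))) = Mul(7, Add(4, Pow(Rational(5, 4), 2))) = Mul(7, Add(4, Rational(25, 16))) = Mul(7, Rational(89, 16)) = Rational(623, 16))
Add(Mul(Function('A')(103), Pow(-314054, -1)), Mul(Function('Q')(691, -121), Pow(500294, -1))) = Add(Mul(103, Pow(-314054, -1)), Mul(Rational(623, 16), Pow(500294, -1))) = Add(Mul(103, Rational(-1, 314054)), Mul(Rational(623, 16), Rational(1, 500294))) = Add(Rational(-103, 314054), Rational(623, 8004704)) = Rational(-314414435, 1256954655008)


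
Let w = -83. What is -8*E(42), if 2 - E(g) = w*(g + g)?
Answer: -55792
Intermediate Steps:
E(g) = 2 + 166*g (E(g) = 2 - (-83)*(g + g) = 2 - (-83)*2*g = 2 - (-166)*g = 2 + 166*g)
-8*E(42) = -8*(2 + 166*42) = -8*(2 + 6972) = -8*6974 = -55792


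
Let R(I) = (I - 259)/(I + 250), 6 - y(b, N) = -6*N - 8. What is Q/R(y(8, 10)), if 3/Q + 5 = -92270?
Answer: 972/17070875 ≈ 5.6939e-5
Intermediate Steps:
y(b, N) = 14 + 6*N (y(b, N) = 6 - (-6*N - 8) = 6 - (-8 - 6*N) = 6 + (8 + 6*N) = 14 + 6*N)
R(I) = (-259 + I)/(250 + I)
Q = -3/92275 (Q = 3/(-5 - 92270) = 3/(-92275) = 3*(-1/92275) = -3/92275 ≈ -3.2512e-5)
Q/R(y(8, 10)) = -3*(250 + (14 + 6*10))/(-259 + (14 + 6*10))/92275 = -3*(250 + (14 + 60))/(-259 + (14 + 60))/92275 = -3*(250 + 74)/(-259 + 74)/92275 = -3/(92275*(-185/324)) = -3/92275*(-324/185) = 972/17070875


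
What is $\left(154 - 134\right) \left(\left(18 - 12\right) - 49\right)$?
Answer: $-860$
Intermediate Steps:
$\left(154 - 134\right) \left(\left(18 - 12\right) - 49\right) = 20 \left(6 - 49\right) = 20 \left(-43\right) = -860$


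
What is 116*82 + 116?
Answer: 9628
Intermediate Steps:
116*82 + 116 = 9512 + 116 = 9628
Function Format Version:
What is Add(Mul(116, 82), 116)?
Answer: 9628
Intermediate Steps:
Add(Mul(116, 82), 116) = Add(9512, 116) = 9628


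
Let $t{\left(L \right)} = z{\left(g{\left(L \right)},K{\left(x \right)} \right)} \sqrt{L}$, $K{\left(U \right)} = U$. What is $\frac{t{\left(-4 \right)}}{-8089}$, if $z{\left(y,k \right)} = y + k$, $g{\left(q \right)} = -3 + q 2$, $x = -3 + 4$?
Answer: $\frac{20 i}{8089} \approx 0.0024725 i$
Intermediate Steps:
$x = 1$
$g{\left(q \right)} = -3 + 2 q$
$z{\left(y,k \right)} = k + y$
$t{\left(L \right)} = \sqrt{L} \left(-2 + 2 L\right)$ ($t{\left(L \right)} = \left(1 + \left(-3 + 2 L\right)\right) \sqrt{L} = \left(-2 + 2 L\right) \sqrt{L} = \sqrt{L} \left(-2 + 2 L\right)$)
$\frac{t{\left(-4 \right)}}{-8089} = \frac{2 \sqrt{-4} \left(-1 - 4\right)}{-8089} = 2 \cdot 2 i \left(-5\right) \left(- \frac{1}{8089}\right) = - 20 i \left(- \frac{1}{8089}\right) = \frac{20 i}{8089}$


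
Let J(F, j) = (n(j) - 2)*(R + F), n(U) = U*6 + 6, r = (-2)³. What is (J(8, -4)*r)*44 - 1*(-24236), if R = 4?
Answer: 108716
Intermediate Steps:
r = -8
n(U) = 6 + 6*U (n(U) = 6*U + 6 = 6 + 6*U)
J(F, j) = (4 + F)*(4 + 6*j) (J(F, j) = ((6 + 6*j) - 2)*(4 + F) = (4 + 6*j)*(4 + F) = (4 + F)*(4 + 6*j))
(J(8, -4)*r)*44 - 1*(-24236) = ((16 + 4*8 + 24*(-4) + 6*8*(-4))*(-8))*44 - 1*(-24236) = ((16 + 32 - 96 - 192)*(-8))*44 + 24236 = -240*(-8)*44 + 24236 = 1920*44 + 24236 = 84480 + 24236 = 108716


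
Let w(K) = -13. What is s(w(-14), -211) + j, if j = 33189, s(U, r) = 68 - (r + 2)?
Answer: 33466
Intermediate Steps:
s(U, r) = 66 - r (s(U, r) = 68 - (2 + r) = 68 + (-2 - r) = 66 - r)
s(w(-14), -211) + j = (66 - 1*(-211)) + 33189 = (66 + 211) + 33189 = 277 + 33189 = 33466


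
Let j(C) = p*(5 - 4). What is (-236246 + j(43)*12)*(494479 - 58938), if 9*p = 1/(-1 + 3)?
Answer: -308683586176/3 ≈ -1.0289e+11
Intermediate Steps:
p = 1/18 (p = 1/(9*(-1 + 3)) = (⅑)/2 = (⅑)*(½) = 1/18 ≈ 0.055556)
j(C) = 1/18 (j(C) = (5 - 4)/18 = (1/18)*1 = 1/18)
(-236246 + j(43)*12)*(494479 - 58938) = (-236246 + (1/18)*12)*(494479 - 58938) = (-236246 + ⅔)*435541 = -708736/3*435541 = -308683586176/3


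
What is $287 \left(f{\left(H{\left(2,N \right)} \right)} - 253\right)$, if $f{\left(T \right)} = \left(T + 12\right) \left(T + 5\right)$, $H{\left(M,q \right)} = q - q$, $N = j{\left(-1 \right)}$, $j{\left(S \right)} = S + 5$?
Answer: $-55391$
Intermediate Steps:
$j{\left(S \right)} = 5 + S$
$N = 4$ ($N = 5 - 1 = 4$)
$H{\left(M,q \right)} = 0$
$f{\left(T \right)} = \left(5 + T\right) \left(12 + T\right)$ ($f{\left(T \right)} = \left(12 + T\right) \left(5 + T\right) = \left(5 + T\right) \left(12 + T\right)$)
$287 \left(f{\left(H{\left(2,N \right)} \right)} - 253\right) = 287 \left(\left(60 + 0^{2} + 17 \cdot 0\right) - 253\right) = 287 \left(\left(60 + 0 + 0\right) - 253\right) = 287 \left(60 - 253\right) = 287 \left(-193\right) = -55391$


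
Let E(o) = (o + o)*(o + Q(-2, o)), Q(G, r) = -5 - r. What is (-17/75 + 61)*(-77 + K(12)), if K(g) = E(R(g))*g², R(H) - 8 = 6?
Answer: -92240246/75 ≈ -1.2299e+6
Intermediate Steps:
R(H) = 14 (R(H) = 8 + 6 = 14)
E(o) = -10*o (E(o) = (o + o)*(o + (-5 - o)) = (2*o)*(-5) = -10*o)
K(g) = -140*g² (K(g) = (-10*14)*g² = -140*g²)
(-17/75 + 61)*(-77 + K(12)) = (-17/75 + 61)*(-77 - 140*12²) = (-17*1/75 + 61)*(-77 - 140*144) = (-17/75 + 61)*(-77 - 20160) = (4558/75)*(-20237) = -92240246/75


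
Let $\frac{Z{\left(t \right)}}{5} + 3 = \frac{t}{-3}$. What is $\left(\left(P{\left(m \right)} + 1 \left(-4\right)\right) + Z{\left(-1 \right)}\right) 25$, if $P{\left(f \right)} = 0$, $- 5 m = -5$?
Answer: $- \frac{1300}{3} \approx -433.33$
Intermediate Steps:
$m = 1$ ($m = \left(- \frac{1}{5}\right) \left(-5\right) = 1$)
$Z{\left(t \right)} = -15 - \frac{5 t}{3}$ ($Z{\left(t \right)} = -15 + 5 \frac{t}{-3} = -15 + 5 t \left(- \frac{1}{3}\right) = -15 + 5 \left(- \frac{t}{3}\right) = -15 - \frac{5 t}{3}$)
$\left(\left(P{\left(m \right)} + 1 \left(-4\right)\right) + Z{\left(-1 \right)}\right) 25 = \left(\left(0 + 1 \left(-4\right)\right) - \frac{40}{3}\right) 25 = \left(\left(0 - 4\right) + \left(-15 + \frac{5}{3}\right)\right) 25 = \left(-4 - \frac{40}{3}\right) 25 = \left(- \frac{52}{3}\right) 25 = - \frac{1300}{3}$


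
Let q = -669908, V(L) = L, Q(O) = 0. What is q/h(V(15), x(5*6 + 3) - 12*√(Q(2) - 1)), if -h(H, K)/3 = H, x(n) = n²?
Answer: 669908/45 ≈ 14887.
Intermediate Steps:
h(H, K) = -3*H
q/h(V(15), x(5*6 + 3) - 12*√(Q(2) - 1)) = -669908/((-3*15)) = -669908/(-45) = -669908*(-1/45) = 669908/45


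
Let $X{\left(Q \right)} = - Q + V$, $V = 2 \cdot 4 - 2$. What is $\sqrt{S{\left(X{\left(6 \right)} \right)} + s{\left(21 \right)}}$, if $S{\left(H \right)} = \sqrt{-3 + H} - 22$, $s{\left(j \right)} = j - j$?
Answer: $\sqrt{-22 + i \sqrt{3}} \approx 0.18449 + 4.694 i$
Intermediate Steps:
$s{\left(j \right)} = 0$
$V = 6$ ($V = 8 - 2 = 6$)
$X{\left(Q \right)} = 6 - Q$ ($X{\left(Q \right)} = - Q + 6 = 6 - Q$)
$S{\left(H \right)} = -22 + \sqrt{-3 + H}$
$\sqrt{S{\left(X{\left(6 \right)} \right)} + s{\left(21 \right)}} = \sqrt{\left(-22 + \sqrt{-3 + \left(6 - 6\right)}\right) + 0} = \sqrt{\left(-22 + \sqrt{-3 + 0}\right) + 0} = \sqrt{\left(-22 + \sqrt{-3}\right) + 0} = \sqrt{\left(-22 + i \sqrt{3}\right) + 0} = \sqrt{-22 + i \sqrt{3}}$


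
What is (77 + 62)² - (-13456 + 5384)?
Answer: 27393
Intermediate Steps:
(77 + 62)² - (-13456 + 5384) = 139² - 1*(-8072) = 19321 + 8072 = 27393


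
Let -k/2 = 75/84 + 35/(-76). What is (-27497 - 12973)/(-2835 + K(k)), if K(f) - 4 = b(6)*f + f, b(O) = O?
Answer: 128155/8984 ≈ 14.265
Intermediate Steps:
k = -115/133 (k = -2*(75/84 + 35/(-76)) = -2*(75*(1/84) + 35*(-1/76)) = -2*(25/28 - 35/76) = -2*115/266 = -115/133 ≈ -0.86466)
K(f) = 4 + 7*f (K(f) = 4 + (6*f + f) = 4 + 7*f)
(-27497 - 12973)/(-2835 + K(k)) = (-27497 - 12973)/(-2835 + (4 + 7*(-115/133))) = -40470/(-2835 + (4 - 115/19)) = -40470/(-2835 - 39/19) = -40470/(-53904/19) = -40470*(-19/53904) = 128155/8984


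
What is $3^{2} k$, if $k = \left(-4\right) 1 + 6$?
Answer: $18$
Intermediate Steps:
$k = 2$ ($k = -4 + 6 = 2$)
$3^{2} k = 3^{2} \cdot 2 = 9 \cdot 2 = 18$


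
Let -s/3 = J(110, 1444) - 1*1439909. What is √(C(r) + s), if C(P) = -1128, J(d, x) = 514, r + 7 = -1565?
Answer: 9*√53297 ≈ 2077.8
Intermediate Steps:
r = -1572 (r = -7 - 1565 = -1572)
s = 4318185 (s = -3*(514 - 1*1439909) = -3*(514 - 1439909) = -3*(-1439395) = 4318185)
√(C(r) + s) = √(-1128 + 4318185) = √4317057 = 9*√53297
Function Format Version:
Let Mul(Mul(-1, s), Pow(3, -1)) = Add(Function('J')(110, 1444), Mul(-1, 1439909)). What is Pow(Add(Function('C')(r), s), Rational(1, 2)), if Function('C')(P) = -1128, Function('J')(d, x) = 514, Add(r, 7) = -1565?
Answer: Mul(9, Pow(53297, Rational(1, 2))) ≈ 2077.8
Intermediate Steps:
r = -1572 (r = Add(-7, -1565) = -1572)
s = 4318185 (s = Mul(-3, Add(514, Mul(-1, 1439909))) = Mul(-3, Add(514, -1439909)) = Mul(-3, -1439395) = 4318185)
Pow(Add(Function('C')(r), s), Rational(1, 2)) = Pow(Add(-1128, 4318185), Rational(1, 2)) = Pow(4317057, Rational(1, 2)) = Mul(9, Pow(53297, Rational(1, 2)))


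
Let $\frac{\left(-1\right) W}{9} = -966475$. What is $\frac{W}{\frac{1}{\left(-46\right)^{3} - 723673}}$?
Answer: $-7141362059475$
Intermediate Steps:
$W = 8698275$ ($W = \left(-9\right) \left(-966475\right) = 8698275$)
$\frac{W}{\frac{1}{\left(-46\right)^{3} - 723673}} = \frac{8698275}{\frac{1}{\left(-46\right)^{3} - 723673}} = \frac{8698275}{\frac{1}{-97336 - 723673}} = \frac{8698275}{\frac{1}{-821009}} = \frac{8698275}{- \frac{1}{821009}} = 8698275 \left(-821009\right) = -7141362059475$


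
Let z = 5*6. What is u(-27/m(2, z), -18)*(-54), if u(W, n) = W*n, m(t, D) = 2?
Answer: -13122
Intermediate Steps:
z = 30
u(-27/m(2, z), -18)*(-54) = (-27/2*(-18))*(-54) = (-27*1/2*(-18))*(-54) = -27/2*(-18)*(-54) = 243*(-54) = -13122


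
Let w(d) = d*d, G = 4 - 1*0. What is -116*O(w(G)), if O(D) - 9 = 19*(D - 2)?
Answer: -31900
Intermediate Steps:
G = 4 (G = 4 + 0 = 4)
w(d) = d**2
O(D) = -29 + 19*D (O(D) = 9 + 19*(D - 2) = 9 + 19*(-2 + D) = 9 + (-38 + 19*D) = -29 + 19*D)
-116*O(w(G)) = -116*(-29 + 19*4**2) = -116*(-29 + 19*16) = -116*(-29 + 304) = -116*275 = -31900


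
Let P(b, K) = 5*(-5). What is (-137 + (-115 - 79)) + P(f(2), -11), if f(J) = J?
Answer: -356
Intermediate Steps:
P(b, K) = -25
(-137 + (-115 - 79)) + P(f(2), -11) = (-137 + (-115 - 79)) - 25 = (-137 - 194) - 25 = -331 - 25 = -356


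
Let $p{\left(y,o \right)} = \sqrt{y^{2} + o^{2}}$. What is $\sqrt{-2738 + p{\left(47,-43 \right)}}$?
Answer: $\sqrt{-2738 + \sqrt{4058}} \approx 51.714 i$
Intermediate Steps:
$p{\left(y,o \right)} = \sqrt{o^{2} + y^{2}}$
$\sqrt{-2738 + p{\left(47,-43 \right)}} = \sqrt{-2738 + \sqrt{\left(-43\right)^{2} + 47^{2}}} = \sqrt{-2738 + \sqrt{1849 + 2209}} = \sqrt{-2738 + \sqrt{4058}}$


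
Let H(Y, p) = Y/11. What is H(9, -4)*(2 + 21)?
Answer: 207/11 ≈ 18.818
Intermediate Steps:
H(Y, p) = Y/11 (H(Y, p) = Y*(1/11) = Y/11)
H(9, -4)*(2 + 21) = ((1/11)*9)*(2 + 21) = (9/11)*23 = 207/11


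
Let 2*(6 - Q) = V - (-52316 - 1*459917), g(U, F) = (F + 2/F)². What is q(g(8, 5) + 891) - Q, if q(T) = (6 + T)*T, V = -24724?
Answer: 1369954857/1250 ≈ 1.0960e+6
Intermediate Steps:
q(T) = T*(6 + T)
Q = -487497/2 (Q = 6 - (-24724 - (-52316 - 1*459917))/2 = 6 - (-24724 - (-52316 - 459917))/2 = 6 - (-24724 - 1*(-512233))/2 = 6 - (-24724 + 512233)/2 = 6 - ½*487509 = 6 - 487509/2 = -487497/2 ≈ -2.4375e+5)
q(g(8, 5) + 891) - Q = ((2 + 5²)²/5² + 891)*(6 + ((2 + 5²)²/5² + 891)) - 1*(-487497/2) = ((2 + 25)²/25 + 891)*(6 + ((2 + 25)²/25 + 891)) + 487497/2 = ((1/25)*27² + 891)*(6 + ((1/25)*27² + 891)) + 487497/2 = ((1/25)*729 + 891)*(6 + ((1/25)*729 + 891)) + 487497/2 = (729/25 + 891)*(6 + (729/25 + 891)) + 487497/2 = 23004*(6 + 23004/25)/25 + 487497/2 = (23004/25)*(23154/25) + 487497/2 = 532634616/625 + 487497/2 = 1369954857/1250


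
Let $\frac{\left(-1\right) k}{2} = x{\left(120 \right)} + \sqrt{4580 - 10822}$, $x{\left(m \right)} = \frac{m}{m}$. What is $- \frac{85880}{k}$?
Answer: $\frac{42940}{6243} - \frac{42940 i \sqrt{6242}}{6243} \approx 6.8781 - 543.41 i$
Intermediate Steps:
$x{\left(m \right)} = 1$
$k = -2 - 2 i \sqrt{6242}$ ($k = - 2 \left(1 + \sqrt{4580 - 10822}\right) = - 2 \left(1 + \sqrt{-6242}\right) = - 2 \left(1 + i \sqrt{6242}\right) = -2 - 2 i \sqrt{6242} \approx -2.0 - 158.01 i$)
$- \frac{85880}{k} = - \frac{85880}{-2 - 2 i \sqrt{6242}}$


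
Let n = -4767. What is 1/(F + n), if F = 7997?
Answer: 1/3230 ≈ 0.00030960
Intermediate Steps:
1/(F + n) = 1/(7997 - 4767) = 1/3230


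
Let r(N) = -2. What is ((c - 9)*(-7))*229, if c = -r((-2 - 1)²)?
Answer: 11221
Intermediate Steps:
c = 2 (c = -1*(-2) = 2)
((c - 9)*(-7))*229 = ((2 - 9)*(-7))*229 = -7*(-7)*229 = 49*229 = 11221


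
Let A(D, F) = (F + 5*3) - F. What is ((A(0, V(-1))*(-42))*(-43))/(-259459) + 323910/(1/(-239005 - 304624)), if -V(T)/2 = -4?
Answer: -45687323045087100/259459 ≈ -1.7609e+11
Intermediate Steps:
V(T) = 8 (V(T) = -2*(-4) = 8)
A(D, F) = 15 (A(D, F) = (F + 15) - F = (15 + F) - F = 15)
((A(0, V(-1))*(-42))*(-43))/(-259459) + 323910/(1/(-239005 - 304624)) = ((15*(-42))*(-43))/(-259459) + 323910/(1/(-239005 - 304624)) = -630*(-43)*(-1/259459) + 323910/(1/(-543629)) = 27090*(-1/259459) + 323910/(-1/543629) = -27090/259459 + 323910*(-543629) = -27090/259459 - 176086869390 = -45687323045087100/259459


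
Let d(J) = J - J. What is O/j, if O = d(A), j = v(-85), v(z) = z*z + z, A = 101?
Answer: 0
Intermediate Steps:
v(z) = z + z² (v(z) = z² + z = z + z²)
d(J) = 0
j = 7140 (j = -85*(1 - 85) = -85*(-84) = 7140)
O = 0
O/j = 0/7140 = 0*(1/7140) = 0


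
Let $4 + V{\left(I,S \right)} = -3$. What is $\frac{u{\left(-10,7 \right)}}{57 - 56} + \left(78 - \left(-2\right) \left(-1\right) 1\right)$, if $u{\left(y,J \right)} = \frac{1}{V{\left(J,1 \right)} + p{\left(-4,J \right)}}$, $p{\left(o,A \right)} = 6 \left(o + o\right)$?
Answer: $\frac{4179}{55} \approx 75.982$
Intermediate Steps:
$V{\left(I,S \right)} = -7$ ($V{\left(I,S \right)} = -4 - 3 = -7$)
$p{\left(o,A \right)} = 12 o$ ($p{\left(o,A \right)} = 6 \cdot 2 o = 12 o$)
$u{\left(y,J \right)} = - \frac{1}{55}$ ($u{\left(y,J \right)} = \frac{1}{-7 + 12 \left(-4\right)} = \frac{1}{-7 - 48} = \frac{1}{-55} = - \frac{1}{55}$)
$\frac{u{\left(-10,7 \right)}}{57 - 56} + \left(78 - \left(-2\right) \left(-1\right) 1\right) = - \frac{1}{55 \left(57 - 56\right)} + \left(78 - \left(-2\right) \left(-1\right) 1\right) = - \frac{1}{55 \cdot 1} + \left(78 - 2 \cdot 1\right) = \left(- \frac{1}{55}\right) 1 + \left(78 - 2\right) = - \frac{1}{55} + \left(78 - 2\right) = - \frac{1}{55} + 76 = \frac{4179}{55}$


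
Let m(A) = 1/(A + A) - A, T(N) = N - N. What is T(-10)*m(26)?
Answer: 0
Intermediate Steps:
T(N) = 0
m(A) = 1/(2*A) - A
T(-10)*m(26) = 0*((½)/26 - 1*26) = 0*((½)*(1/26) - 26) = 0*(1/52 - 26) = 0*(-1351/52) = 0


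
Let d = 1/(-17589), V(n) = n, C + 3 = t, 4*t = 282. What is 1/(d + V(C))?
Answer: 35178/2374513 ≈ 0.014815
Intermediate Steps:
t = 141/2 (t = (1/4)*282 = 141/2 ≈ 70.500)
C = 135/2 (C = -3 + 141/2 = 135/2 ≈ 67.500)
d = -1/17589 ≈ -5.6854e-5
1/(d + V(C)) = 1/(-1/17589 + 135/2) = 1/(2374513/35178) = 35178/2374513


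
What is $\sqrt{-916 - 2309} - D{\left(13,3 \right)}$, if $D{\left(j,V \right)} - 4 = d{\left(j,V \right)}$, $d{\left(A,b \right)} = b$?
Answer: $-7 + 5 i \sqrt{129} \approx -7.0 + 56.789 i$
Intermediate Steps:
$D{\left(j,V \right)} = 4 + V$
$\sqrt{-916 - 2309} - D{\left(13,3 \right)} = \sqrt{-916 - 2309} - \left(4 + 3\right) = \sqrt{-3225} - 7 = 5 i \sqrt{129} - 7 = -7 + 5 i \sqrt{129}$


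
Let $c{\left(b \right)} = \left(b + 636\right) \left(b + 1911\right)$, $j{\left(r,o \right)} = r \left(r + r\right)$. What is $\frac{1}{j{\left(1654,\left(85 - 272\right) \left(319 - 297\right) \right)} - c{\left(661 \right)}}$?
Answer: $\frac{1}{2135548} \approx 4.6826 \cdot 10^{-7}$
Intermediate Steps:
$j{\left(r,o \right)} = 2 r^{2}$ ($j{\left(r,o \right)} = r 2 r = 2 r^{2}$)
$c{\left(b \right)} = \left(636 + b\right) \left(1911 + b\right)$
$\frac{1}{j{\left(1654,\left(85 - 272\right) \left(319 - 297\right) \right)} - c{\left(661 \right)}} = \frac{1}{2 \cdot 1654^{2} - \left(1215396 + 661^{2} + 2547 \cdot 661\right)} = \frac{1}{2 \cdot 2735716 - \left(1215396 + 436921 + 1683567\right)} = \frac{1}{5471432 - 3335884} = \frac{1}{2135548}$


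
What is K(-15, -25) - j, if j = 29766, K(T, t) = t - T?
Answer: -29776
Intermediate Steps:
K(-15, -25) - j = (-25 - 1*(-15)) - 1*29766 = (-25 + 15) - 29766 = -10 - 29766 = -29776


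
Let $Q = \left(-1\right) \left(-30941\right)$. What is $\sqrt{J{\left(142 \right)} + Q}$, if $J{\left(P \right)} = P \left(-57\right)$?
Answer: $\sqrt{22847} \approx 151.15$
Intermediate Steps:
$Q = 30941$
$J{\left(P \right)} = - 57 P$
$\sqrt{J{\left(142 \right)} + Q} = \sqrt{\left(-57\right) 142 + 30941} = \sqrt{-8094 + 30941} = \sqrt{22847}$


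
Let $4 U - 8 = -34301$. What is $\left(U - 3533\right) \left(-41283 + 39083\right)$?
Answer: $26633750$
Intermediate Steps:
$U = - \frac{34293}{4}$ ($U = 2 + \frac{1}{4} \left(-34301\right) = 2 - \frac{34301}{4} = - \frac{34293}{4} \approx -8573.3$)
$\left(U - 3533\right) \left(-41283 + 39083\right) = \left(- \frac{34293}{4} - 3533\right) \left(-41283 + 39083\right) = \left(- \frac{48425}{4}\right) \left(-2200\right) = 26633750$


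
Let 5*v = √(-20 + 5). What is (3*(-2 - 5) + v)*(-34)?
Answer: 714 - 34*I*√15/5 ≈ 714.0 - 26.336*I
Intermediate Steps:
v = I*√15/5 (v = √(-20 + 5)/5 = √(-15)/5 = (I*√15)/5 = I*√15/5 ≈ 0.7746*I)
(3*(-2 - 5) + v)*(-34) = (3*(-2 - 5) + I*√15/5)*(-34) = (3*(-7) + I*√15/5)*(-34) = (-21 + I*√15/5)*(-34) = 714 - 34*I*√15/5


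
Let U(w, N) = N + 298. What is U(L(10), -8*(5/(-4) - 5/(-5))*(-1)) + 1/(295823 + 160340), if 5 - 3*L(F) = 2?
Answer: 135024249/456163 ≈ 296.00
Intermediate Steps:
L(F) = 1 (L(F) = 5/3 - ⅓*2 = 5/3 - ⅔ = 1)
U(w, N) = 298 + N
U(L(10), -8*(5/(-4) - 5/(-5))*(-1)) + 1/(295823 + 160340) = (298 - 8*(5/(-4) - 5/(-5))*(-1)) + 1/(295823 + 160340) = (298 - 8*(5*(-¼) - 5*(-⅕))*(-1)) + 1/456163 = (298 - 8*(-5/4 + 1)*(-1)) + 1/456163 = (298 - 8*(-¼)*(-1)) + 1/456163 = (298 + 2*(-1)) + 1/456163 = (298 - 2) + 1/456163 = 296 + 1/456163 = 135024249/456163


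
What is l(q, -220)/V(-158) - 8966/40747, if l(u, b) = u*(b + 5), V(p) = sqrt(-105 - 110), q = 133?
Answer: -8966/40747 + 133*I*sqrt(215) ≈ -0.22004 + 1950.2*I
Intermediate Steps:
V(p) = I*sqrt(215) (V(p) = sqrt(-215) = I*sqrt(215))
l(u, b) = u*(5 + b)
l(q, -220)/V(-158) - 8966/40747 = (133*(5 - 220))/((I*sqrt(215))) - 8966/40747 = (133*(-215))*(-I*sqrt(215)/215) - 8966*1/40747 = -(-133)*I*sqrt(215) - 8966/40747 = 133*I*sqrt(215) - 8966/40747 = -8966/40747 + 133*I*sqrt(215)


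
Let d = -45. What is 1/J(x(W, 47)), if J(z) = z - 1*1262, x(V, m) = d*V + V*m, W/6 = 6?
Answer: -1/1190 ≈ -0.00084034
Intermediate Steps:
W = 36 (W = 6*6 = 36)
x(V, m) = -45*V + V*m
J(z) = -1262 + z (J(z) = z - 1262 = -1262 + z)
1/J(x(W, 47)) = 1/(-1262 + 36*(-45 + 47)) = 1/(-1262 + 36*2) = 1/(-1262 + 72) = 1/(-1190) = -1/1190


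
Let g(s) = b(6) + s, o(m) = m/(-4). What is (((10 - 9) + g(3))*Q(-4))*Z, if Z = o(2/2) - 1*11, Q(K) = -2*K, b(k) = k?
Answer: -900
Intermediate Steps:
o(m) = -m/4 (o(m) = m*(-1/4) = -m/4)
g(s) = 6 + s
Z = -45/4 (Z = -1/(2*2) - 1*11 = -1/(2*2) - 11 = -1/4*1 - 11 = -1/4 - 11 = -45/4 ≈ -11.250)
(((10 - 9) + g(3))*Q(-4))*Z = (((10 - 9) + (6 + 3))*(-2*(-4)))*(-45/4) = ((1 + 9)*8)*(-45/4) = (10*8)*(-45/4) = 80*(-45/4) = -900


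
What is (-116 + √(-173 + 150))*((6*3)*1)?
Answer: -2088 + 18*I*√23 ≈ -2088.0 + 86.325*I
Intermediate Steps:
(-116 + √(-173 + 150))*((6*3)*1) = (-116 + √(-23))*(18*1) = (-116 + I*√23)*18 = -2088 + 18*I*√23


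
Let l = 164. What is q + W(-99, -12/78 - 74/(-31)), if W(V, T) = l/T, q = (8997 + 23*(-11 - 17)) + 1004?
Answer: 2121848/225 ≈ 9430.4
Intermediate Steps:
q = 9357 (q = (8997 + 23*(-28)) + 1004 = (8997 - 644) + 1004 = 8353 + 1004 = 9357)
W(V, T) = 164/T
q + W(-99, -12/78 - 74/(-31)) = 9357 + 164/(-12/78 - 74/(-31)) = 9357 + 164/(-12*1/78 - 74*(-1/31)) = 9357 + 164/(-2/13 + 74/31) = 9357 + 164/(900/403) = 9357 + 164*(403/900) = 9357 + 16523/225 = 2121848/225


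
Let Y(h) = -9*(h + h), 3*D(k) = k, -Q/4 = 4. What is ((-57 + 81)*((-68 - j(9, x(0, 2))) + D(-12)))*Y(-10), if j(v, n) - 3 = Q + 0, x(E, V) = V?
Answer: -254880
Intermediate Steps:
Q = -16 (Q = -4*4 = -16)
j(v, n) = -13 (j(v, n) = 3 + (-16 + 0) = 3 - 16 = -13)
D(k) = k/3
Y(h) = -18*h
((-57 + 81)*((-68 - j(9, x(0, 2))) + D(-12)))*Y(-10) = ((-57 + 81)*((-68 - 1*(-13)) + (⅓)*(-12)))*(-18*(-10)) = (24*((-68 + 13) - 4))*180 = (24*(-55 - 4))*180 = (24*(-59))*180 = -1416*180 = -254880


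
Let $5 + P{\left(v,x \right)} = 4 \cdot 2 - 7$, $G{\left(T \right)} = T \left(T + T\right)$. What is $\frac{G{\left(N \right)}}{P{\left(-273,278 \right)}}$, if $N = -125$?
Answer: $- \frac{15625}{2} \approx -7812.5$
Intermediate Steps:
$G{\left(T \right)} = 2 T^{2}$ ($G{\left(T \right)} = T 2 T = 2 T^{2}$)
$P{\left(v,x \right)} = -4$ ($P{\left(v,x \right)} = -5 + \left(4 \cdot 2 - 7\right) = -5 + \left(8 - 7\right) = -5 + 1 = -4$)
$\frac{G{\left(N \right)}}{P{\left(-273,278 \right)}} = \frac{2 \left(-125\right)^{2}}{-4} = 2 \cdot 15625 \left(- \frac{1}{4}\right) = 31250 \left(- \frac{1}{4}\right) = - \frac{15625}{2}$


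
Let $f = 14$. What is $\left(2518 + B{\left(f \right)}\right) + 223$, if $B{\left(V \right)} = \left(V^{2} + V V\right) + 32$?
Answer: $3165$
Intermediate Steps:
$B{\left(V \right)} = 32 + 2 V^{2}$ ($B{\left(V \right)} = \left(V^{2} + V^{2}\right) + 32 = 2 V^{2} + 32 = 32 + 2 V^{2}$)
$\left(2518 + B{\left(f \right)}\right) + 223 = \left(2518 + \left(32 + 2 \cdot 14^{2}\right)\right) + 223 = \left(2518 + \left(32 + 2 \cdot 196\right)\right) + 223 = \left(2518 + \left(32 + 392\right)\right) + 223 = \left(2518 + 424\right) + 223 = 2942 + 223 = 3165$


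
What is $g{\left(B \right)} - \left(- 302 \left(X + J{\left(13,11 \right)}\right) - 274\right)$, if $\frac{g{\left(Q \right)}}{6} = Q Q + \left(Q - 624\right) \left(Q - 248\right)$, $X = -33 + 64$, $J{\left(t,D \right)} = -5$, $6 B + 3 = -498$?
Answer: $1457177$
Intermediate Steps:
$B = - \frac{167}{2}$ ($B = - \frac{1}{2} + \frac{1}{6} \left(-498\right) = - \frac{1}{2} - 83 = - \frac{167}{2} \approx -83.5$)
$X = 31$
$g{\left(Q \right)} = 6 Q^{2} + 6 \left(-624 + Q\right) \left(-248 + Q\right)$ ($g{\left(Q \right)} = 6 \left(Q Q + \left(Q - 624\right) \left(Q - 248\right)\right) = 6 \left(Q^{2} + \left(-624 + Q\right) \left(-248 + Q\right)\right) = 6 Q^{2} + 6 \left(-624 + Q\right) \left(-248 + Q\right)$)
$g{\left(B \right)} - \left(- 302 \left(X + J{\left(13,11 \right)}\right) - 274\right) = \left(928512 - -436872 + 12 \left(- \frac{167}{2}\right)^{2}\right) - \left(- 302 \left(31 - 5\right) - 274\right) = \left(928512 + 436872 + 12 \cdot \frac{27889}{4}\right) - \left(\left(-302\right) 26 - 274\right) = \left(928512 + 436872 + 83667\right) - \left(-7852 - 274\right) = 1449051 - -8126 = 1449051 + 8126 = 1457177$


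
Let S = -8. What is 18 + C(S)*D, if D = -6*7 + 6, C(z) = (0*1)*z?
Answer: 18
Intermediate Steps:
C(z) = 0 (C(z) = 0*z = 0)
D = -36 (D = -42 + 6 = -36)
18 + C(S)*D = 18 + 0*(-36) = 18 + 0 = 18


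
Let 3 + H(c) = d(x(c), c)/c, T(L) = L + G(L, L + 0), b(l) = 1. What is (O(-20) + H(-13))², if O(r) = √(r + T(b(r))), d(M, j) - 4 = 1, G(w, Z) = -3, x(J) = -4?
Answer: (-44 + 13*I*√22)²/169 ≈ -10.544 - 31.751*I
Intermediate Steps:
T(L) = -3 + L (T(L) = L - 3 = -3 + L)
d(M, j) = 5 (d(M, j) = 4 + 1 = 5)
H(c) = -3 + 5/c
O(r) = √(-2 + r) (O(r) = √(r + (-3 + 1)) = √(r - 2) = √(-2 + r))
(O(-20) + H(-13))² = (√(-2 - 20) + (-3 + 5/(-13)))² = (√(-22) + (-3 + 5*(-1/13)))² = (I*√22 + (-3 - 5/13))² = (I*√22 - 44/13)² = (-44/13 + I*√22)²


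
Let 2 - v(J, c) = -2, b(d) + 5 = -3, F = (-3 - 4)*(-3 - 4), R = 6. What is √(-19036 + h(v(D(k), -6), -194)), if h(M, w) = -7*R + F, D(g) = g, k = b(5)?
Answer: I*√19029 ≈ 137.95*I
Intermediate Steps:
F = 49 (F = -7*(-7) = 49)
b(d) = -8 (b(d) = -5 - 3 = -8)
k = -8
v(J, c) = 4 (v(J, c) = 2 - 1*(-2) = 2 + 2 = 4)
h(M, w) = 7 (h(M, w) = -7*6 + 49 = -42 + 49 = 7)
√(-19036 + h(v(D(k), -6), -194)) = √(-19036 + 7) = √(-19029) = I*√19029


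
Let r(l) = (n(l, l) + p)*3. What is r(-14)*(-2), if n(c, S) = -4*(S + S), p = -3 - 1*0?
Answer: -654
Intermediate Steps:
p = -3 (p = -3 + 0 = -3)
n(c, S) = -8*S
r(l) = -9 - 24*l (r(l) = (-8*l - 3)*3 = (-3 - 8*l)*3 = -9 - 24*l)
r(-14)*(-2) = (-9 - 24*(-14))*(-2) = (-9 + 336)*(-2) = 327*(-2) = -654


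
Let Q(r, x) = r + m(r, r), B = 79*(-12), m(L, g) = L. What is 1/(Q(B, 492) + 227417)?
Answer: 1/225521 ≈ 4.4342e-6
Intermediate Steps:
B = -948
Q(r, x) = 2*r (Q(r, x) = r + r = 2*r)
1/(Q(B, 492) + 227417) = 1/(2*(-948) + 227417) = 1/(-1896 + 227417) = 1/225521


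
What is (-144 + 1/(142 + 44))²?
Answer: 717329089/34596 ≈ 20734.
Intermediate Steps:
(-144 + 1/(142 + 44))² = (-144 + 1/186)² = (-26783/186)² = 717329089/34596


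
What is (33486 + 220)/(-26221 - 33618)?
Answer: -33706/59839 ≈ -0.56328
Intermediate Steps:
(33486 + 220)/(-26221 - 33618) = 33706/(-59839) = 33706*(-1/59839) = -33706/59839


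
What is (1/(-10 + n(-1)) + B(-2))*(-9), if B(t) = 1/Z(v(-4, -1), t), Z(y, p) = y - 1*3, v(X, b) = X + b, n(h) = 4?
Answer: 21/8 ≈ 2.6250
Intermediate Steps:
Z(y, p) = -3 + y (Z(y, p) = y - 3 = -3 + y)
B(t) = -1/8 (B(t) = 1/(-3 + (-4 - 1)) = 1/(-3 - 5) = 1/(-8) = -1/8)
(1/(-10 + n(-1)) + B(-2))*(-9) = (1/(-10 + 4) - 1/8)*(-9) = (1/(-6) - 1/8)*(-9) = (-1/6 - 1/8)*(-9) = -7/24*(-9) = 21/8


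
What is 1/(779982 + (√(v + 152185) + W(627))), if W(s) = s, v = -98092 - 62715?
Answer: 260203/203116806501 - I*√958/203116806501 ≈ 1.2811e-6 - 1.5238e-10*I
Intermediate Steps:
v = -160807
1/(779982 + (√(v + 152185) + W(627))) = 1/(779982 + (√(-160807 + 152185) + 627)) = 1/(779982 + (√(-8622) + 627)) = 1/(779982 + (3*I*√958 + 627)) = 1/(779982 + (627 + 3*I*√958)) = 1/(780609 + 3*I*√958)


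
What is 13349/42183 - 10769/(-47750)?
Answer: 1091683477/2014238250 ≈ 0.54198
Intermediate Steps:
13349/42183 - 10769/(-47750) = 13349*(1/42183) - 10769*(-1/47750) = 13349/42183 + 10769/47750 = 1091683477/2014238250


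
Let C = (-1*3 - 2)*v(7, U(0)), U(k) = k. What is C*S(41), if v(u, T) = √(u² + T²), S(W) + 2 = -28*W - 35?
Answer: 41475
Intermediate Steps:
S(W) = -37 - 28*W (S(W) = -2 + (-28*W - 35) = -2 + (-35 - 28*W) = -37 - 28*W)
v(u, T) = √(T² + u²)
C = -35 (C = (-1*3 - 2)*√(0² + 7²) = (-3 - 2)*√(0 + 49) = -5*√49 = -5*7 = -35)
C*S(41) = -35*(-37 - 28*41) = -35*(-37 - 1148) = -35*(-1185) = 41475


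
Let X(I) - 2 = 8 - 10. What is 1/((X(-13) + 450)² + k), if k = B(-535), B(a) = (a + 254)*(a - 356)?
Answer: 1/452871 ≈ 2.2081e-6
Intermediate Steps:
X(I) = 0 (X(I) = 2 + (8 - 10) = 2 - 2 = 0)
B(a) = (-356 + a)*(254 + a) (B(a) = (254 + a)*(-356 + a) = (-356 + a)*(254 + a))
k = 250371 (k = -90424 + (-535)² - 102*(-535) = -90424 + 286225 + 54570 = 250371)
1/((X(-13) + 450)² + k) = 1/((0 + 450)² + 250371) = 1/(450² + 250371) = 1/(202500 + 250371) = 1/452871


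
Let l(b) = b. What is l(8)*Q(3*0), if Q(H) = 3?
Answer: 24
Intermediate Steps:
l(8)*Q(3*0) = 8*3 = 24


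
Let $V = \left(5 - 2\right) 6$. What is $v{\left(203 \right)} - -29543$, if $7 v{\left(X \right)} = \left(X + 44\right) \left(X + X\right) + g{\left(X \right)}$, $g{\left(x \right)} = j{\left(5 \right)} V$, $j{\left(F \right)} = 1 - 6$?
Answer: $\frac{306993}{7} \approx 43856.0$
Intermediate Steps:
$V = 18$ ($V = 3 \cdot 6 = 18$)
$j{\left(F \right)} = -5$ ($j{\left(F \right)} = 1 - 6 = -5$)
$g{\left(x \right)} = -90$ ($g{\left(x \right)} = \left(-5\right) 18 = -90$)
$v{\left(X \right)} = - \frac{90}{7} + \frac{2 X \left(44 + X\right)}{7}$ ($v{\left(X \right)} = \frac{\left(X + 44\right) \left(X + X\right) - 90}{7} = \frac{\left(44 + X\right) 2 X - 90}{7} = \frac{2 X \left(44 + X\right) - 90}{7} = \frac{-90 + 2 X \left(44 + X\right)}{7} = - \frac{90}{7} + \frac{2 X \left(44 + X\right)}{7}$)
$v{\left(203 \right)} - -29543 = \left(- \frac{90}{7} + \frac{2 \cdot 203^{2}}{7} + \frac{88}{7} \cdot 203\right) - -29543 = \left(- \frac{90}{7} + \frac{2}{7} \cdot 41209 + 2552\right) + 29543 = \left(- \frac{90}{7} + 11774 + 2552\right) + 29543 = \frac{100192}{7} + 29543 = \frac{306993}{7}$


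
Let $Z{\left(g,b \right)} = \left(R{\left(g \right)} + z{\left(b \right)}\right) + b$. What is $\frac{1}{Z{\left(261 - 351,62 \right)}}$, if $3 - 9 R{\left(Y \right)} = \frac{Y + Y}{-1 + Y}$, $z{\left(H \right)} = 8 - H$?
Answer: $\frac{273}{2215} \approx 0.12325$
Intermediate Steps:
$R{\left(Y \right)} = \frac{1}{3} - \frac{2 Y}{9 \left(-1 + Y\right)}$ ($R{\left(Y \right)} = \frac{1}{3} - \frac{\left(Y + Y\right) \frac{1}{-1 + Y}}{9} = \frac{1}{3} - \frac{2 Y \frac{1}{-1 + Y}}{9} = \frac{1}{3} - \frac{2 Y}{9 \left(-1 + Y\right)}$)
$Z{\left(g,b \right)} = 8 + \frac{-3 + g}{9 \left(-1 + g\right)}$ ($Z{\left(g,b \right)} = \left(\frac{-3 + g}{9 \left(-1 + g\right)} - \left(-8 + b\right)\right) + b = \left(8 - b + \frac{-3 + g}{9 \left(-1 + g\right)}\right) + b = 8 + \frac{-3 + g}{9 \left(-1 + g\right)}$)
$\frac{1}{Z{\left(261 - 351,62 \right)}} = \frac{1}{\frac{1}{9} \frac{1}{-1 + \left(261 - 351\right)} \left(-75 + 73 \left(261 - 351\right)\right)} = \frac{1}{\frac{1}{9} \frac{1}{-1 - 90} \left(-75 + 73 \left(-90\right)\right)} = \frac{1}{\frac{1}{9} \frac{1}{-91} \left(-75 - 6570\right)} = \frac{1}{\frac{1}{9} \left(- \frac{1}{91}\right) \left(-6645\right)} = \frac{1}{\frac{2215}{273}} = \frac{273}{2215}$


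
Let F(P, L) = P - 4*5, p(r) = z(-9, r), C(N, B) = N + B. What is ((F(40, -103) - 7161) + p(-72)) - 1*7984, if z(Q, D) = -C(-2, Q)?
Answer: -15114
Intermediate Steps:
C(N, B) = B + N
z(Q, D) = 2 - Q (z(Q, D) = -(Q - 2) = -(-2 + Q) = 2 - Q)
p(r) = 11 (p(r) = 2 - 1*(-9) = 2 + 9 = 11)
F(P, L) = -20 + P (F(P, L) = P - 20 = -20 + P)
((F(40, -103) - 7161) + p(-72)) - 1*7984 = (((-20 + 40) - 7161) + 11) - 1*7984 = ((20 - 7161) + 11) - 7984 = (-7141 + 11) - 7984 = -7130 - 7984 = -15114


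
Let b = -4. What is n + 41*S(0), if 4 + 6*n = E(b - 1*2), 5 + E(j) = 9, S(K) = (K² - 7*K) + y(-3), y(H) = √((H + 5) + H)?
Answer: 41*I ≈ 41.0*I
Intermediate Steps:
y(H) = √(5 + 2*H) (y(H) = √((5 + H) + H) = √(5 + 2*H))
S(K) = I + K² - 7*K (S(K) = (K² - 7*K) + √(5 + 2*(-3)) = (K² - 7*K) + √(5 - 6) = (K² - 7*K) + √(-1) = (K² - 7*K) + I = I + K² - 7*K)
E(j) = 4 (E(j) = -5 + 9 = 4)
n = 0 (n = -⅔ + (⅙)*4 = -⅔ + ⅔ = 0)
n + 41*S(0) = 0 + 41*(I + 0² - 7*0) = 0 + 41*(I + 0 + 0) = 0 + 41*I = 41*I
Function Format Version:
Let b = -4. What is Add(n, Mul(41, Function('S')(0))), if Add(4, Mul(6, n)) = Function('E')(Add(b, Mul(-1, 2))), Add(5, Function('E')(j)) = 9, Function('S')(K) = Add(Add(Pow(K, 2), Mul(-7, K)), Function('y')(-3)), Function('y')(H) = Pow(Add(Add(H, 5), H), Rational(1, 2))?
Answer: Mul(41, I) ≈ Mul(41.000, I)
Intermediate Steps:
Function('y')(H) = Pow(Add(5, Mul(2, H)), Rational(1, 2)) (Function('y')(H) = Pow(Add(Add(5, H), H), Rational(1, 2)) = Pow(Add(5, Mul(2, H)), Rational(1, 2)))
Function('S')(K) = Add(I, Pow(K, 2), Mul(-7, K)) (Function('S')(K) = Add(Add(Pow(K, 2), Mul(-7, K)), Pow(Add(5, Mul(2, -3)), Rational(1, 2))) = Add(Add(Pow(K, 2), Mul(-7, K)), Pow(Add(5, -6), Rational(1, 2))) = Add(Add(Pow(K, 2), Mul(-7, K)), Pow(-1, Rational(1, 2))) = Add(Add(Pow(K, 2), Mul(-7, K)), I) = Add(I, Pow(K, 2), Mul(-7, K)))
Function('E')(j) = 4 (Function('E')(j) = Add(-5, 9) = 4)
n = 0 (n = Add(Rational(-2, 3), Mul(Rational(1, 6), 4)) = Add(Rational(-2, 3), Rational(2, 3)) = 0)
Add(n, Mul(41, Function('S')(0))) = Add(0, Mul(41, Add(I, Pow(0, 2), Mul(-7, 0)))) = Add(0, Mul(41, Add(I, 0, 0))) = Add(0, Mul(41, I)) = Mul(41, I)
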